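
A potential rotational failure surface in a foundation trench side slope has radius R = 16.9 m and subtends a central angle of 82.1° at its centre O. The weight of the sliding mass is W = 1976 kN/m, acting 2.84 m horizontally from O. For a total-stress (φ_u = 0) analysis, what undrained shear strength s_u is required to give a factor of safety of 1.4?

FS = s_u·L_a·R / (W·d), so s_u = FS·W·d / (L_a·R).
Arc length L_a = R·θ = 16.9·(82.1°·π/180) = 16.9·1.4329 = 24.22 m
s_u = 1.4·1976·2.84 / (24.22·16.9) = 7856.6 / 409.25 = 19.20 kPa

s_u = 19.2 kPa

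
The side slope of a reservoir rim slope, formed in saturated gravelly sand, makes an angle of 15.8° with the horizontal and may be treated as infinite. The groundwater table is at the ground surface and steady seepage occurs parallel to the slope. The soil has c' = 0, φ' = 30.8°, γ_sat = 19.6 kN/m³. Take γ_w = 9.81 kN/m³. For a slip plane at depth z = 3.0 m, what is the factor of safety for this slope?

FS = 1.05

With seepage parallel to the slope and the water table at the surface, the effective normal stress on the slip plane uses the buoyant unit weight γ' = γ_sat − γ_w while the driving shear stress uses γ_sat:
FS = [c' + γ' z cos²β tanφ'] / [γ_sat z sinβ cosβ]
(For c' = 0 this reduces to FS = (γ'/γ_sat)·tanφ'/tanβ.)
γ' = 19.6 − 9.81 = 9.79 kN/m³
Numerator = 0.0 + 9.79·3.0·cos²15.8°·tan30.8° = 0.0 + 9.79·3.0·0.9259·0.5961 = 16.210 kPa
Denominator = 19.6·3.0·sin15.8°·cos15.8° = 19.6·3.0·0.2723·0.9622 = 15.405 kPa
FS = 16.210 / 15.405 = 1.052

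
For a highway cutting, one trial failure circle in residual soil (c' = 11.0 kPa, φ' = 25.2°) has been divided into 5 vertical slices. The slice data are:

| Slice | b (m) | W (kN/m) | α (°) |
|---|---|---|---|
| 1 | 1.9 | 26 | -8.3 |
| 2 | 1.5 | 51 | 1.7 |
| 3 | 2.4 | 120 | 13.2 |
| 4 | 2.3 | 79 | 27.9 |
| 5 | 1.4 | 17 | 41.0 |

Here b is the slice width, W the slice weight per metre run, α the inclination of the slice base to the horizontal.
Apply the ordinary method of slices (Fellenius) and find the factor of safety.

Ordinary method of slices: FS = Σ[c'·Δl_i + (W_i cosα_i)·tanφ'] / Σ W_i sinα_i, with Δl_i = b_i / cosα_i.
Slice 1: Δl = 1.9/cos(-8.3°) = 1.920 m; N'_1 = 26·cos(-8.3°) = 25.7; c'Δl = 21.12; W sinα = -3.8
Slice 2: Δl = 1.5/cos1.7° = 1.501 m; N'_2 = 51·cos1.7° = 51.0; c'Δl = 16.51; W sinα = 1.5
Slice 3: Δl = 2.4/cos13.2° = 2.465 m; N'_3 = 120·cos13.2° = 116.8; c'Δl = 27.12; W sinα = 27.4
Slice 4: Δl = 2.3/cos27.9° = 2.602 m; N'_4 = 79·cos27.9° = 69.8; c'Δl = 28.63; W sinα = 37.0
Slice 5: Δl = 1.4/cos41.0° = 1.855 m; N'_5 = 17·cos41.0° = 12.8; c'Δl = 20.41; W sinα = 11.2
Σc'Δl = 113.8 kN/m; ΣN' = 276.2 kN/m; ΣW sinα = 73.3 kN/m
Resisting = 113.8 + 276.2·tan25.2° = 113.8 + 130.0 = 243.7 kN/m
FS = 243.7 / 73.3 = 3.326

FS = 3.33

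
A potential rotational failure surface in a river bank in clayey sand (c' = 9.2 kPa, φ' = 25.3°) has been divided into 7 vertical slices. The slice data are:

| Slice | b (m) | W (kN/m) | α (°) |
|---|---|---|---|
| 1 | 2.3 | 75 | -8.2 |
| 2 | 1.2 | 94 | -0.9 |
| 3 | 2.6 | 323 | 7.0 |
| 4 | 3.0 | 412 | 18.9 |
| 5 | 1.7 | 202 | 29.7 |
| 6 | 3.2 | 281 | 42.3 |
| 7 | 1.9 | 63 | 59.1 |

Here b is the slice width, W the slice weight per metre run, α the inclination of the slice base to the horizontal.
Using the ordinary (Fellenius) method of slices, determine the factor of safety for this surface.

FS = 1.57

Ordinary method of slices: FS = Σ[c'·Δl_i + (W_i cosα_i)·tanφ'] / Σ W_i sinα_i, with Δl_i = b_i / cosα_i.
Slice 1: Δl = 2.3/cos(-8.2°) = 2.324 m; N'_1 = 75·cos(-8.2°) = 74.2; c'Δl = 21.38; W sinα = -10.7
Slice 2: Δl = 1.2/cos(-0.9°) = 1.200 m; N'_2 = 94·cos(-0.9°) = 94.0; c'Δl = 11.04; W sinα = -1.5
Slice 3: Δl = 2.6/cos7.0° = 2.620 m; N'_3 = 323·cos7.0° = 320.6; c'Δl = 24.10; W sinα = 39.4
Slice 4: Δl = 3.0/cos18.9° = 3.171 m; N'_4 = 412·cos18.9° = 389.8; c'Δl = 29.17; W sinα = 133.5
Slice 5: Δl = 1.7/cos29.7° = 1.957 m; N'_5 = 202·cos29.7° = 175.5; c'Δl = 18.01; W sinα = 100.1
Slice 6: Δl = 3.2/cos42.3° = 4.326 m; N'_6 = 281·cos42.3° = 207.8; c'Δl = 39.80; W sinα = 189.1
Slice 7: Δl = 1.9/cos59.1° = 3.700 m; N'_7 = 63·cos59.1° = 32.4; c'Δl = 34.04; W sinα = 54.1
Σc'Δl = 177.5 kN/m; ΣN' = 1294.3 kN/m; ΣW sinα = 503.9 kN/m
Resisting = 177.5 + 1294.3·tan25.3° = 177.5 + 611.8 = 789.3 kN/m
FS = 789.3 / 503.9 = 1.566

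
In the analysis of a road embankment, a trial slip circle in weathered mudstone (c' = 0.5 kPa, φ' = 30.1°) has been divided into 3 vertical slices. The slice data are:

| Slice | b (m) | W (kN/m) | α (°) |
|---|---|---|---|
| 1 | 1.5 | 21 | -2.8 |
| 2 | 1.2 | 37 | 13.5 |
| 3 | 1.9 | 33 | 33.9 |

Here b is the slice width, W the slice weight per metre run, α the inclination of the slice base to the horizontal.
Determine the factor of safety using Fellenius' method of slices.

FS = 1.98

Ordinary method of slices: FS = Σ[c'·Δl_i + (W_i cosα_i)·tanφ'] / Σ W_i sinα_i, with Δl_i = b_i / cosα_i.
Slice 1: Δl = 1.5/cos(-2.8°) = 1.502 m; N'_1 = 21·cos(-2.8°) = 21.0; c'Δl = 0.75; W sinα = -1.0
Slice 2: Δl = 1.2/cos13.5° = 1.234 m; N'_2 = 37·cos13.5° = 36.0; c'Δl = 0.62; W sinα = 8.6
Slice 3: Δl = 1.9/cos33.9° = 2.289 m; N'_3 = 33·cos33.9° = 27.4; c'Δl = 1.14; W sinα = 18.4
Σc'Δl = 2.5 kN/m; ΣN' = 84.3 kN/m; ΣW sinα = 26.0 kN/m
Resisting = 2.5 + 84.3·tan30.1° = 2.5 + 48.9 = 51.4 kN/m
FS = 51.4 / 26.0 = 1.976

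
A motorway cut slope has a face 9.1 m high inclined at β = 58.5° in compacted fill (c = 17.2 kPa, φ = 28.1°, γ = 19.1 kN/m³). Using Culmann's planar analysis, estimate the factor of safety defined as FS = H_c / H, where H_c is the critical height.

FS = 2.17

H_c = (4c/γ) · sinβ cosφ / [1 − cos(β − φ)]
    = (4·17.2/19.1) · sin58.5°·cos28.1° / [1 − cos30.4°]
    = 3.602 · 0.7521 / 0.1375 = 19.71 m
FS = H_c / H = 19.71 / 9.1 = 2.165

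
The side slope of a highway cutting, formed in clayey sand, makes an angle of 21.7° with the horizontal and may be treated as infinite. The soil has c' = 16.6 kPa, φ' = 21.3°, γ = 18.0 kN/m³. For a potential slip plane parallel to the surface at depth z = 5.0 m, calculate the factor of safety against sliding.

For an infinite slope with a slip plane parallel to the surface (no pore pressure): FS = [c' + γz cos²β tanφ'] / [γz sinβ cosβ].
γz = 18.0·5.0 = 90.00 kN/m²
Numerator = 16.6 + 90.00·cos²21.7°·tan21.3° = 16.6 + 90.00·0.8633·0.3899 = 46.892 kPa
Denominator = 90.00·sin21.7°·cos21.7° = 90.00·0.3697·0.9291 = 30.919 kPa
FS = 46.892 / 30.919 = 1.517

FS = 1.52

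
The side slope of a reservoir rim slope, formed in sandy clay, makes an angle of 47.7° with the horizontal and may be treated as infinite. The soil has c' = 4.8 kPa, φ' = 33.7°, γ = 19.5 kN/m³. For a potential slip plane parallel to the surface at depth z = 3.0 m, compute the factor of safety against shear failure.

FS = 0.77

For an infinite slope with a slip plane parallel to the surface (no pore pressure): FS = [c' + γz cos²β tanφ'] / [γz sinβ cosβ].
γz = 19.5·3.0 = 58.50 kN/m²
Numerator = 4.8 + 58.50·cos²47.7°·tan33.7° = 4.8 + 58.50·0.4529·0.6669 = 22.472 kPa
Denominator = 58.50·sin47.7°·cos47.7° = 58.50·0.7396·0.6730 = 29.120 kPa
FS = 22.472 / 29.120 = 0.772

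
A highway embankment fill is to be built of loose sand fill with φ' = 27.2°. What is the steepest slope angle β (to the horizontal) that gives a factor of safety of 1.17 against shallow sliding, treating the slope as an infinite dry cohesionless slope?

For an infinite dry cohesionless slope FS = tanφ'/tanβ, so tanβ = tanφ' / FS.
tanβ = tan27.2° / 1.17 = 0.5139 / 1.17 = 0.4393
β = arctan(0.4393) = 23.71°

β = 23.7°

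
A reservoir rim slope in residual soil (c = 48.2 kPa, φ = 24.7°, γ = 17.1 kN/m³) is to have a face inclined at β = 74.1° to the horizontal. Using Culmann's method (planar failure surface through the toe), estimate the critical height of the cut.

H_c = 28.21 m

Culmann's analysis gives the critical failure plane at α_cr = (β + φ)/2 = (74.1 + 24.7)/2 = 49.4°, and the critical height
H_c = (4c/γ) · sinβ cosφ / [1 − cos(β − φ)]
    = (4·48.2/17.1) · sin74.1°·cos24.7° / [1 − cos(49.4°)]
    = 11.275 · 0.9617·0.9085 / [1 − 0.6508]
    = 11.275 · 0.8737 / 0.3492
    = 28.21 m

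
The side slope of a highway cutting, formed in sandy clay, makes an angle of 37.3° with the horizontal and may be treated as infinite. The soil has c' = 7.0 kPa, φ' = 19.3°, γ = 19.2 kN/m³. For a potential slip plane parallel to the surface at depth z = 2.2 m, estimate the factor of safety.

FS = 0.80

For an infinite slope with a slip plane parallel to the surface (no pore pressure): FS = [c' + γz cos²β tanφ'] / [γz sinβ cosβ].
γz = 19.2·2.2 = 42.24 kN/m²
Numerator = 7.0 + 42.24·cos²37.3°·tan19.3° = 7.0 + 42.24·0.6328·0.3502 = 16.360 kPa
Denominator = 42.24·sin37.3°·cos37.3° = 42.24·0.6060·0.7955 = 20.362 kPa
FS = 16.360 / 20.362 = 0.803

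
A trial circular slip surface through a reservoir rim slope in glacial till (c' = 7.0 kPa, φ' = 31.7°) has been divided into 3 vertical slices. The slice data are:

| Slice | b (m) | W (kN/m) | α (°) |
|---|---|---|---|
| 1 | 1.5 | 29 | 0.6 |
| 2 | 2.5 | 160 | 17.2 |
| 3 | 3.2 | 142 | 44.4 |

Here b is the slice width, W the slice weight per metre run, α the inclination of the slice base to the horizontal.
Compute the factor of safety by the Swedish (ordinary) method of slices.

Ordinary method of slices: FS = Σ[c'·Δl_i + (W_i cosα_i)·tanφ'] / Σ W_i sinα_i, with Δl_i = b_i / cosα_i.
Slice 1: Δl = 1.5/cos0.6° = 1.500 m; N'_1 = 29·cos0.6° = 29.0; c'Δl = 10.50; W sinα = 0.3
Slice 2: Δl = 2.5/cos17.2° = 2.617 m; N'_2 = 160·cos17.2° = 152.8; c'Δl = 18.32; W sinα = 47.3
Slice 3: Δl = 3.2/cos44.4° = 4.479 m; N'_3 = 142·cos44.4° = 101.5; c'Δl = 31.35; W sinα = 99.4
Σc'Δl = 60.2 kN/m; ΣN' = 283.3 kN/m; ΣW sinα = 147.0 kN/m
Resisting = 60.2 + 283.3·tan31.7° = 60.2 + 175.0 = 235.1 kN/m
FS = 235.1 / 147.0 = 1.600

FS = 1.60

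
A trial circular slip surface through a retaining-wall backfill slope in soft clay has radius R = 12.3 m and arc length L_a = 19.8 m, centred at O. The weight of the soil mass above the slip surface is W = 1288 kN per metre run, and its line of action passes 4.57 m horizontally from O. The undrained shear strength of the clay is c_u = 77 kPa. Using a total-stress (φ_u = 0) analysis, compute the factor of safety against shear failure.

FS = 3.19

Taking moments about the centre O, the resisting moment is provided by the undrained shear strength acting along the arc:
M_R = c_u·L_a·R = 77·19.80·12.3 = 18752.6 kN·m/m
M_D = W·d = 1288·4.57 = 5886.2 kN·m/m
FS = M_R / M_D = 18752.6 / 5886.2 = 3.186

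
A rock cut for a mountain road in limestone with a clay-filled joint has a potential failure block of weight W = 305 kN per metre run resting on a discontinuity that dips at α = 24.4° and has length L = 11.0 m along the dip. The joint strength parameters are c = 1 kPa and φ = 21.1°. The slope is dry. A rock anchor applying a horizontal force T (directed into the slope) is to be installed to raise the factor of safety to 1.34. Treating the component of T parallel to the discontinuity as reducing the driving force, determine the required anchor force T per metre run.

Resolving forces along and normal to the sliding plane, with the horizontal anchor force T adding T·sinα to the effective normal force and T·cosα acting up the plane against the driving force:
FS = [cL + (W cosα + T sinα) tanφ] / [W sinα − T cosα]
Without the anchor: N' = 277.8 kN/m, driving T_d = 126.0 kN/m, resisting R = 1·11.0 + 277.8·tan21.1° = 118.2 kN/m, FS = 0.94.
Setting FS = 1.34 and solving for T:
1.34·(126.0 − T cos24.4°) = 118.2 + T sin24.4°·tan21.1°
T·(sin24.4°·tan21.1° + 1.34·cos24.4°) = 1.34·126.0 − 118.2
T·(0.4131·0.3859 + 1.34·0.9107) = 168.8 − 118.2 = 50.7
T·1.3797 = 50.7
T = 36.7 kN/m

T = 37 kN/m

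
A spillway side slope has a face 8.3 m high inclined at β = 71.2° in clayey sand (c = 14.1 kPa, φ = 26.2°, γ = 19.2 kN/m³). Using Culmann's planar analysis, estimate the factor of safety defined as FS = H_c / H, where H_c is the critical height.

H_c = (4c/γ) · sinβ cosφ / [1 − cos(β − φ)]
    = (4·14.1/19.2) · sin71.2°·cos26.2° / [1 − cos45.0°]
    = 2.938 · 0.8494 / 0.2929 = 8.52 m
FS = H_c / H = 8.52 / 8.3 = 1.026

FS = 1.03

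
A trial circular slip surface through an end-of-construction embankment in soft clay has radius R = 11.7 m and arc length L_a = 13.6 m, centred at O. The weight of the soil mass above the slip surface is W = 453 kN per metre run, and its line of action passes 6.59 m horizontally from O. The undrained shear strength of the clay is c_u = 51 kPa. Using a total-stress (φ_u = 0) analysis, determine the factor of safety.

Taking moments about the centre O, the resisting moment is provided by the undrained shear strength acting along the arc:
M_R = c_u·L_a·R = 51·13.60·11.7 = 8115.1 kN·m/m
M_D = W·d = 453·6.59 = 2985.3 kN·m/m
FS = M_R / M_D = 8115.1 / 2985.3 = 2.718

FS = 2.72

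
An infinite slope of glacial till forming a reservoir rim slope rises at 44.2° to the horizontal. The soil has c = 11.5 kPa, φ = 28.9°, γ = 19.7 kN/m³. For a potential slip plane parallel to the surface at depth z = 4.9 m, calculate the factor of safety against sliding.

For an infinite slope with a slip plane parallel to the surface (no pore pressure): FS = [c + γz cos²β tanφ] / [γz sinβ cosβ].
γz = 19.7·4.9 = 96.53 kN/m²
Numerator = 11.5 + 96.53·cos²44.2°·tan28.9° = 11.5 + 96.53·0.5140·0.5520 = 38.888 kPa
Denominator = 96.53·sin44.2°·cos44.2° = 96.53·0.6972·0.7169 = 48.246 kPa
FS = 38.888 / 48.246 = 0.806

FS = 0.81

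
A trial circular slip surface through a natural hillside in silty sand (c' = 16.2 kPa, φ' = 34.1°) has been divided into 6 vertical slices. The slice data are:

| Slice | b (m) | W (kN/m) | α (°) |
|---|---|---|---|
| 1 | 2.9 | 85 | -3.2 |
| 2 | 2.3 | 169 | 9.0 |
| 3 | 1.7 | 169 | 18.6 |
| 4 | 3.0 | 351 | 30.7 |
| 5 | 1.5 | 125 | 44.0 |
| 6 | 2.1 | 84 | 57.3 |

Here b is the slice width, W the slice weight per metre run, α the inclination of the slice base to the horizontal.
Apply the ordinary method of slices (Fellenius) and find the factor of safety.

Ordinary method of slices: FS = Σ[c'·Δl_i + (W_i cosα_i)·tanφ'] / Σ W_i sinα_i, with Δl_i = b_i / cosα_i.
Slice 1: Δl = 2.9/cos(-3.2°) = 2.905 m; N'_1 = 85·cos(-3.2°) = 84.9; c'Δl = 47.05; W sinα = -4.7
Slice 2: Δl = 2.3/cos9.0° = 2.329 m; N'_2 = 169·cos9.0° = 166.9; c'Δl = 37.72; W sinα = 26.4
Slice 3: Δl = 1.7/cos18.6° = 1.794 m; N'_3 = 169·cos18.6° = 160.2; c'Δl = 29.06; W sinα = 53.9
Slice 4: Δl = 3.0/cos30.7° = 3.489 m; N'_4 = 351·cos30.7° = 301.8; c'Δl = 56.52; W sinα = 179.2
Slice 5: Δl = 1.5/cos44.0° = 2.085 m; N'_5 = 125·cos44.0° = 89.9; c'Δl = 33.78; W sinα = 86.8
Slice 6: Δl = 2.1/cos57.3° = 3.887 m; N'_6 = 84·cos57.3° = 45.4; c'Δl = 62.97; W sinα = 70.7
Σc'Δl = 267.1 kN/m; ΣN' = 849.1 kN/m; ΣW sinα = 412.3 kN/m
Resisting = 267.1 + 849.1·tan34.1° = 267.1 + 574.9 = 842.0 kN/m
FS = 842.0 / 412.3 = 2.042

FS = 2.04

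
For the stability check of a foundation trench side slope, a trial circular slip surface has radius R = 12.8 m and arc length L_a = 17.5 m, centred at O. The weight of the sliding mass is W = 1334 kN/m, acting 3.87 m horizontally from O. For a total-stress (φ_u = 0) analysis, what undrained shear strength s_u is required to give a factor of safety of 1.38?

FS = s_u·L_a·R / (W·d), so s_u = FS·W·d / (L_a·R).
s_u = 1.38·1334·3.87 / (17.50·12.8) = 7124.4 / 224.00 = 31.81 kPa

s_u = 31.8 kPa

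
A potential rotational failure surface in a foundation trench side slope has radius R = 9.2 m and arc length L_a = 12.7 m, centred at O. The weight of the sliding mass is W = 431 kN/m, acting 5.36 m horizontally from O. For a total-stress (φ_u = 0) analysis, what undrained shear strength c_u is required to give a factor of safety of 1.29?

FS = c_u·L_a·R / (W·d), so c_u = FS·W·d / (L_a·R).
c_u = 1.29·431·5.36 / (12.70·9.2) = 2980.1 / 116.84 = 25.51 kPa

c_u = 25.5 kPa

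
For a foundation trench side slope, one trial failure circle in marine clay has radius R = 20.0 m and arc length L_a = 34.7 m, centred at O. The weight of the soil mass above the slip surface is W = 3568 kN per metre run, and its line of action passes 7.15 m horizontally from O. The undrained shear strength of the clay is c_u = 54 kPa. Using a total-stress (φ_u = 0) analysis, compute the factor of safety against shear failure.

Taking moments about the centre O, the resisting moment is provided by the undrained shear strength acting along the arc:
M_R = c_u·L_a·R = 54·34.70·20.0 = 37476.0 kN·m/m
M_D = W·d = 3568·7.15 = 25511.2 kN·m/m
FS = M_R / M_D = 37476.0 / 25511.2 = 1.469

FS = 1.47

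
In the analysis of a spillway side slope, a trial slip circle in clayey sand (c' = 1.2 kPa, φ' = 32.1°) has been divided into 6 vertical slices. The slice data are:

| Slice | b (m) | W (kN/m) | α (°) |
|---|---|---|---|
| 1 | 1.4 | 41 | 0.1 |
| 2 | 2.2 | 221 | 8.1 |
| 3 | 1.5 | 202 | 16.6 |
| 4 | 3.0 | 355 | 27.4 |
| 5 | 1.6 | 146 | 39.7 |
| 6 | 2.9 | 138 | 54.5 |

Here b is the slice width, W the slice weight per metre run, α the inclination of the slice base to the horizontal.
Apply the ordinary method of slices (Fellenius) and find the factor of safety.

Ordinary method of slices: FS = Σ[c'·Δl_i + (W_i cosα_i)·tanφ'] / Σ W_i sinα_i, with Δl_i = b_i / cosα_i.
Slice 1: Δl = 1.4/cos0.1° = 1.400 m; N'_1 = 41·cos0.1° = 41.0; c'Δl = 1.68; W sinα = 0.1
Slice 2: Δl = 2.2/cos8.1° = 2.222 m; N'_2 = 221·cos8.1° = 218.8; c'Δl = 2.67; W sinα = 31.1
Slice 3: Δl = 1.5/cos16.6° = 1.565 m; N'_3 = 202·cos16.6° = 193.6; c'Δl = 1.88; W sinα = 57.7
Slice 4: Δl = 3.0/cos27.4° = 3.379 m; N'_4 = 355·cos27.4° = 315.2; c'Δl = 4.05; W sinα = 163.4
Slice 5: Δl = 1.6/cos39.7° = 2.080 m; N'_5 = 146·cos39.7° = 112.3; c'Δl = 2.50; W sinα = 93.3
Slice 6: Δl = 2.9/cos54.5° = 4.994 m; N'_6 = 138·cos54.5° = 80.1; c'Δl = 5.99; W sinα = 112.3
Σc'Δl = 18.8 kN/m; ΣN' = 961.0 kN/m; ΣW sinα = 457.9 kN/m
Resisting = 18.8 + 961.0·tan32.1° = 18.8 + 602.8 = 621.6 kN/m
FS = 621.6 / 457.9 = 1.358

FS = 1.36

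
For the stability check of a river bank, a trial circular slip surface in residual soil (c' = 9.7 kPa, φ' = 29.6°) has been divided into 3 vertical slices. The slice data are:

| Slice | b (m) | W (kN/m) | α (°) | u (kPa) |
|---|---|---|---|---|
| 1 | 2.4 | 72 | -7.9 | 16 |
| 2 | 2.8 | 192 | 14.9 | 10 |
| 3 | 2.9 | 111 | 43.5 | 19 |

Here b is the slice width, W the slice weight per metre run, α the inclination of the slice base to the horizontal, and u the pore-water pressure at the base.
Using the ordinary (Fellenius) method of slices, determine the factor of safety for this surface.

FS = 1.73

Ordinary method of slices: FS = Σ[c'·Δl_i + (W_i cosα_i − u_i·Δl_i)·tanφ'] / Σ W_i sinα_i, with Δl_i = b_i / cosα_i.
Slice 1: Δl = 2.4/cos(-7.9°) = 2.423 m; N'_1 = 72·cos(-7.9°) − 16·2.423 = 32.5; c'Δl = 23.50; W sinα = -9.9
Slice 2: Δl = 2.8/cos14.9° = 2.897 m; N'_2 = 192·cos14.9° − 10·2.897 = 156.6; c'Δl = 28.11; W sinα = 49.4
Slice 3: Δl = 2.9/cos43.5° = 3.998 m; N'_3 = 111·cos43.5° − 19·3.998 = 4.6; c'Δl = 38.78; W sinα = 76.4
Σc'Δl = 90.4 kN/m; ΣN' = 193.7 kN/m; ΣW sinα = 115.9 kN/m
Resisting = 90.4 + 193.7·tan29.6° = 90.4 + 110.0 = 200.4 kN/m
FS = 200.4 / 115.9 = 1.729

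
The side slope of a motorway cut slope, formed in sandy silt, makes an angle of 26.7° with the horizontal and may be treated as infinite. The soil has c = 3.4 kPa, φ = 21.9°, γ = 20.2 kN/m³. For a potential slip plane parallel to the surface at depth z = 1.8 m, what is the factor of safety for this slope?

For an infinite slope with a slip plane parallel to the surface (no pore pressure): FS = [c + γz cos²β tanφ] / [γz sinβ cosβ].
γz = 20.2·1.8 = 36.36 kN/m²
Numerator = 3.4 + 36.36·cos²26.7°·tan21.9° = 3.4 + 36.36·0.7981·0.4020 = 15.066 kPa
Denominator = 36.36·sin26.7°·cos26.7° = 36.36·0.4493·0.8934 = 14.595 kPa
FS = 15.066 / 14.595 = 1.032

FS = 1.03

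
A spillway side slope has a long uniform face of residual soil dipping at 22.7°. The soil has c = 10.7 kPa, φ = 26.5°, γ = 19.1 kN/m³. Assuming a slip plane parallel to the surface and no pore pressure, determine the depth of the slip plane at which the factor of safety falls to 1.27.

Setting FS = 1.27 in FS = [c + γz cos²β tanφ] / [γz sinβ cosβ] and solving for z:
z = c / [γ cosβ (FS·sinβ − cosβ·tanφ)]
  = 10.7 / [19.1·cos22.7°·(1.27·sin22.7° − cos22.7°·tan26.5°)]
  = 10.7 / [19.1·0.9225·(1.27·0.3859 − 0.9225·0.4986)]
  = 10.7 / 0.5311 = 20.147 m

z = 20.15 m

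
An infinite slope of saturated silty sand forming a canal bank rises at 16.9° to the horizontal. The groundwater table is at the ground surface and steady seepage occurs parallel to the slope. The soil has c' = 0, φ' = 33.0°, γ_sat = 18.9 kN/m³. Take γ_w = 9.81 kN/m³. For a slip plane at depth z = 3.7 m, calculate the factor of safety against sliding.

FS = 1.03

With seepage parallel to the slope and the water table at the surface, the effective normal stress on the slip plane uses the buoyant unit weight γ' = γ_sat − γ_w while the driving shear stress uses γ_sat:
FS = [c' + γ' z cos²β tanφ'] / [γ_sat z sinβ cosβ]
(For c' = 0 this reduces to FS = (γ'/γ_sat)·tanφ'/tanβ.)
γ' = 18.9 − 9.81 = 9.09 kN/m³
Numerator = 0.0 + 9.09·3.7·cos²16.9°·tan33.0° = 0.0 + 9.09·3.7·0.9155·0.6494 = 19.996 kPa
Denominator = 18.9·3.7·sin16.9°·cos16.9° = 18.9·3.7·0.2907·0.9568 = 19.451 kPa
FS = 19.996 / 19.451 = 1.028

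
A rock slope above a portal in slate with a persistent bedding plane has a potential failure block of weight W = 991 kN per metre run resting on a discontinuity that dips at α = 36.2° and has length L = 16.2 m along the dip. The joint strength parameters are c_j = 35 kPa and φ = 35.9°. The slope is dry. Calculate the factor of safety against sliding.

Resolving the block weight along and normal to the plane and applying the Mohr–Coulomb strength on the joint:
N' = W cosα = 991·cos36.2° = 799.7 kN/m
Driving force T = W sinα = 991·sin36.2° = 585.3 kN/m
Resisting force R = c_j·L + N'·tanφ = 35·16.2 + 799.7·tan35.9° = 567.0 + 578.9 = 1145.9 kN/m
FS = R / T = 1145.9 / 585.3 = 1.958

FS = 1.96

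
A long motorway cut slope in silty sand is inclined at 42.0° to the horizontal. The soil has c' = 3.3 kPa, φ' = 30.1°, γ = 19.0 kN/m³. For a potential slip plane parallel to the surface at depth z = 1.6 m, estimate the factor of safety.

FS = 0.86

For an infinite slope with a slip plane parallel to the surface (no pore pressure): FS = [c' + γz cos²β tanφ'] / [γz sinβ cosβ].
γz = 19.0·1.6 = 30.40 kN/m²
Numerator = 3.3 + 30.40·cos²42.0°·tan30.1° = 3.3 + 30.40·0.5523·0.5797 = 13.032 kPa
Denominator = 30.40·sin42.0°·cos42.0° = 30.40·0.6691·0.7431 = 15.117 kPa
FS = 13.032 / 15.117 = 0.862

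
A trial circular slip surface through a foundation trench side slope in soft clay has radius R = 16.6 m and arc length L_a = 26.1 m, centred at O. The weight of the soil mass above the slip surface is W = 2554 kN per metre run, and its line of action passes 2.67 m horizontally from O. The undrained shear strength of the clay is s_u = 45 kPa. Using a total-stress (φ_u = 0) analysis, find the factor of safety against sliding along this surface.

Taking moments about the centre O, the resisting moment is provided by the undrained shear strength acting along the arc:
M_R = s_u·L_a·R = 45·26.10·16.6 = 19496.7 kN·m/m
M_D = W·d = 2554·2.67 = 6819.2 kN·m/m
FS = M_R / M_D = 19496.7 / 6819.2 = 2.859

FS = 2.86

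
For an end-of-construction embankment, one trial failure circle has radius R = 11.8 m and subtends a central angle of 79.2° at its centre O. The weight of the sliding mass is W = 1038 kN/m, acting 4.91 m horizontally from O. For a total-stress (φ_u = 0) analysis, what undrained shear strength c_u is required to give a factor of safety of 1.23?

c_u = 32.6 kPa

FS = c_u·L_a·R / (W·d), so c_u = FS·W·d / (L_a·R).
Arc length L_a = R·θ = 11.8·(79.2°·π/180) = 11.8·1.3823 = 16.31 m
c_u = 1.23·1038·4.91 / (16.31·11.8) = 6268.8 / 192.47 = 32.57 kPa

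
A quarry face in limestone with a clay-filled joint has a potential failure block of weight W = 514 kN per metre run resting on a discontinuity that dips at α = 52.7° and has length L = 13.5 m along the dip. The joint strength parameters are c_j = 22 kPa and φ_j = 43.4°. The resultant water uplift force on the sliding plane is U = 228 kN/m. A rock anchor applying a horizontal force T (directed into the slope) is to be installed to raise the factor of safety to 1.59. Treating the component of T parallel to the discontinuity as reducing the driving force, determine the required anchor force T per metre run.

Resolving forces along and normal to the sliding plane, with the horizontal anchor force T adding T·sinα to the effective normal force and T·cosα acting up the plane against the driving force:
FS = [c_jL + (W cosα − U + T sinα) tanφ_j] / [W sinα − T cosα]
Without the anchor: N' = 83.5 kN/m, driving T_d = 408.9 kN/m, resisting R = 22·13.5 + 83.5·tan43.4° = 375.9 kN/m, FS = 0.92.
Setting FS = 1.59 and solving for T:
1.59·(408.9 − T cos52.7°) = 375.9 + T sin52.7°·tan43.4°
T·(sin52.7°·tan43.4° + 1.59·cos52.7°) = 1.59·408.9 − 375.9
T·(0.7955·0.9457 + 1.59·0.6060) = 650.1 − 375.9 = 274.2
T·1.7158 = 274.2
T = 159.8 kN/m

T = 160 kN/m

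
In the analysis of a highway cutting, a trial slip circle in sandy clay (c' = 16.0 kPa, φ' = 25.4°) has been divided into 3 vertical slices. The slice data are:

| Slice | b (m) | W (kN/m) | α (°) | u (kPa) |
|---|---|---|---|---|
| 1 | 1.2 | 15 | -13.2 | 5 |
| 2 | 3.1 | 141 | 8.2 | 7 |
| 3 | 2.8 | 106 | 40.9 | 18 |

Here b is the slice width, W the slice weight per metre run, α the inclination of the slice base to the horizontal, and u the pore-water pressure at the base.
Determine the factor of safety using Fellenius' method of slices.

FS = 2.27

Ordinary method of slices: FS = Σ[c'·Δl_i + (W_i cosα_i − u_i·Δl_i)·tanφ'] / Σ W_i sinα_i, with Δl_i = b_i / cosα_i.
Slice 1: Δl = 1.2/cos(-13.2°) = 1.233 m; N'_1 = 15·cos(-13.2°) − 5·1.233 = 8.4; c'Δl = 19.72; W sinα = -3.4
Slice 2: Δl = 3.1/cos8.2° = 3.132 m; N'_2 = 141·cos8.2° − 7·3.132 = 117.6; c'Δl = 50.11; W sinα = 20.1
Slice 3: Δl = 2.8/cos40.9° = 3.704 m; N'_3 = 106·cos40.9° − 18·3.704 = 13.4; c'Δl = 59.27; W sinα = 69.4
Σc'Δl = 129.1 kN/m; ΣN' = 139.5 kN/m; ΣW sinα = 86.1 kN/m
Resisting = 129.1 + 139.5·tan25.4° = 129.1 + 66.2 = 195.4 kN/m
FS = 195.4 / 86.1 = 2.269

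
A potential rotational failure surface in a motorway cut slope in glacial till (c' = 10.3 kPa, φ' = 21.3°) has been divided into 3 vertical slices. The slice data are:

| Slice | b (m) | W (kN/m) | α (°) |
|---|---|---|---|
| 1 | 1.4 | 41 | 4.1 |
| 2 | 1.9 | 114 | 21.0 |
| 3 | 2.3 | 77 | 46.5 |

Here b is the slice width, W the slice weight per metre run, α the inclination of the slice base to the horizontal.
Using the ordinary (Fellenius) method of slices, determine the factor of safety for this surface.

Ordinary method of slices: FS = Σ[c'·Δl_i + (W_i cosα_i)·tanφ'] / Σ W_i sinα_i, with Δl_i = b_i / cosα_i.
Slice 1: Δl = 1.4/cos4.1° = 1.404 m; N'_1 = 41·cos4.1° = 40.9; c'Δl = 14.46; W sinα = 2.9
Slice 2: Δl = 1.9/cos21.0° = 2.035 m; N'_2 = 114·cos21.0° = 106.4; c'Δl = 20.96; W sinα = 40.9
Slice 3: Δl = 2.3/cos46.5° = 3.341 m; N'_3 = 77·cos46.5° = 53.0; c'Δl = 34.42; W sinα = 55.9
Σc'Δl = 69.8 kN/m; ΣN' = 200.3 kN/m; ΣW sinα = 99.6 kN/m
Resisting = 69.8 + 200.3·tan21.3° = 69.8 + 78.1 = 147.9 kN/m
FS = 147.9 / 99.6 = 1.485

FS = 1.48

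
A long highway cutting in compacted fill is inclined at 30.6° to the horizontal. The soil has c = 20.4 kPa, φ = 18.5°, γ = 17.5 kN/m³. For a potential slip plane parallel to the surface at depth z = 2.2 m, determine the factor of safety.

FS = 1.78

For an infinite slope with a slip plane parallel to the surface (no pore pressure): FS = [c + γz cos²β tanφ] / [γz sinβ cosβ].
γz = 17.5·2.2 = 38.50 kN/m²
Numerator = 20.4 + 38.50·cos²30.6°·tan18.5° = 20.4 + 38.50·0.7409·0.3346 = 29.944 kPa
Denominator = 38.50·sin30.6°·cos30.6° = 38.50·0.5090·0.8607 = 16.869 kPa
FS = 29.944 / 16.869 = 1.775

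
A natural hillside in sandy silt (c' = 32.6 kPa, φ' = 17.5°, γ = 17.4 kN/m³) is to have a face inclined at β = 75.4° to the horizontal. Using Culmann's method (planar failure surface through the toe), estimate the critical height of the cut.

Culmann's analysis gives the critical failure plane at α_cr = (β + φ')/2 = (75.4 + 17.5)/2 = 46.5°, and the critical height
H_c = (4c'/γ) · sinβ cosφ' / [1 − cos(β − φ')]
    = (4·32.6/17.4) · sin75.4°·cos17.5° / [1 − cos(57.9°)]
    = 7.494 · 0.9677·0.9537 / [1 − 0.5314]
    = 7.494 · 0.9229 / 0.4686
    = 14.76 m

H_c = 14.76 m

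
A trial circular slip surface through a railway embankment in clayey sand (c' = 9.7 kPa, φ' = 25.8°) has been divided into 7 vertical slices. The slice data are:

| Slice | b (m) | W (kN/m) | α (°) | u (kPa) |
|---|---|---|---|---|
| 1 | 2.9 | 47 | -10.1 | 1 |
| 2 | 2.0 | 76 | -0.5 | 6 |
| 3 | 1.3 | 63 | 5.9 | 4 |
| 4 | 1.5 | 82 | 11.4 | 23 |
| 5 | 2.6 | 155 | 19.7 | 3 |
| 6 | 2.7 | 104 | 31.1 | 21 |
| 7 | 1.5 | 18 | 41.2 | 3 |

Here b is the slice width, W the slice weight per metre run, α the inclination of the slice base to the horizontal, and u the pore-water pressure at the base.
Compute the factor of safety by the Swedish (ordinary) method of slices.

Ordinary method of slices: FS = Σ[c'·Δl_i + (W_i cosα_i − u_i·Δl_i)·tanφ'] / Σ W_i sinα_i, with Δl_i = b_i / cosα_i.
Slice 1: Δl = 2.9/cos(-10.1°) = 2.946 m; N'_1 = 47·cos(-10.1°) − 1·2.946 = 43.3; c'Δl = 28.57; W sinα = -8.2
Slice 2: Δl = 2.0/cos(-0.5°) = 2.000 m; N'_2 = 76·cos(-0.5°) − 6·2.000 = 64.0; c'Δl = 19.40; W sinα = -0.7
Slice 3: Δl = 1.3/cos5.9° = 1.307 m; N'_3 = 63·cos5.9° − 4·1.307 = 57.4; c'Δl = 12.68; W sinα = 6.5
Slice 4: Δl = 1.5/cos11.4° = 1.530 m; N'_4 = 82·cos11.4° − 23·1.530 = 45.2; c'Δl = 14.84; W sinα = 16.2
Slice 5: Δl = 2.6/cos19.7° = 2.762 m; N'_5 = 155·cos19.7° − 3·2.762 = 137.6; c'Δl = 26.79; W sinα = 52.2
Slice 6: Δl = 2.7/cos31.1° = 3.153 m; N'_6 = 104·cos31.1° − 21·3.153 = 22.8; c'Δl = 30.59; W sinα = 53.7
Slice 7: Δl = 1.5/cos41.2° = 1.994 m; N'_7 = 18·cos41.2° − 3·1.994 = 7.6; c'Δl = 19.34; W sinα = 11.9
Σc'Δl = 152.2 kN/m; ΣN' = 378.0 kN/m; ΣW sinα = 131.6 kN/m
Resisting = 152.2 + 378.0·tan25.8° = 152.2 + 182.7 = 334.9 kN/m
FS = 334.9 / 131.6 = 2.545

FS = 2.55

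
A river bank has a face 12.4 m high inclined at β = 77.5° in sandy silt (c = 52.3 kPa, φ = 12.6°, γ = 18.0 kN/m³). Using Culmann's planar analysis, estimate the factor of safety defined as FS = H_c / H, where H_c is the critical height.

FS = 1.55

H_c = (4c/γ) · sinβ cosφ / [1 − cos(β − φ)]
    = (4·52.3/18.0) · sin77.5°·cos12.6° / [1 − cos64.9°]
    = 11.622 · 0.9528 / 0.5758 = 19.23 m
FS = H_c / H = 19.23 / 12.4 = 1.551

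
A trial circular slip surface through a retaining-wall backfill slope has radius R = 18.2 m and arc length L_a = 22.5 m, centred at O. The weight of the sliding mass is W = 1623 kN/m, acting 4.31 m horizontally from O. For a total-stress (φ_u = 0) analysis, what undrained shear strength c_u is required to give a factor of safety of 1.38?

c_u = 23.6 kPa

FS = c_u·L_a·R / (W·d), so c_u = FS·W·d / (L_a·R).
c_u = 1.38·1623·4.31 / (22.50·18.2) = 9653.3 / 409.50 = 23.57 kPa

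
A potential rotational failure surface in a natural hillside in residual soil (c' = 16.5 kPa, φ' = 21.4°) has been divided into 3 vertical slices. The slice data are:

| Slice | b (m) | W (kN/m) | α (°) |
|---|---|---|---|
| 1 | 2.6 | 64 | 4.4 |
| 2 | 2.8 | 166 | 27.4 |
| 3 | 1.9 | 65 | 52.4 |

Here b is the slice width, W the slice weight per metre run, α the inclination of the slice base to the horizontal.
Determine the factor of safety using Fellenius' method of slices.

Ordinary method of slices: FS = Σ[c'·Δl_i + (W_i cosα_i)·tanφ'] / Σ W_i sinα_i, with Δl_i = b_i / cosα_i.
Slice 1: Δl = 2.6/cos4.4° = 2.608 m; N'_1 = 64·cos4.4° = 63.8; c'Δl = 43.03; W sinα = 4.9
Slice 2: Δl = 2.8/cos27.4° = 3.154 m; N'_2 = 166·cos27.4° = 147.4; c'Δl = 52.04; W sinα = 76.4
Slice 3: Δl = 1.9/cos52.4° = 3.114 m; N'_3 = 65·cos52.4° = 39.7; c'Δl = 51.38; W sinα = 51.5
Σc'Δl = 146.4 kN/m; ΣN' = 250.8 kN/m; ΣW sinα = 132.8 kN/m
Resisting = 146.4 + 250.8·tan21.4° = 146.4 + 98.3 = 244.8 kN/m
FS = 244.8 / 132.8 = 1.843

FS = 1.84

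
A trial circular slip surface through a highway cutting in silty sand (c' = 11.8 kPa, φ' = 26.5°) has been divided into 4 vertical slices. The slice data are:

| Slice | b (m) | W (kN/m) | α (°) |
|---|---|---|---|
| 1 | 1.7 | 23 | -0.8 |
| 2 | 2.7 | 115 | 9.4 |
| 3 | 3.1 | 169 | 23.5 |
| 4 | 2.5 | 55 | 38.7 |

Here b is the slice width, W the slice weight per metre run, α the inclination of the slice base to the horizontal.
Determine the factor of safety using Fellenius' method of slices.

FS = 2.47

Ordinary method of slices: FS = Σ[c'·Δl_i + (W_i cosα_i)·tanφ'] / Σ W_i sinα_i, with Δl_i = b_i / cosα_i.
Slice 1: Δl = 1.7/cos(-0.8°) = 1.700 m; N'_1 = 23·cos(-0.8°) = 23.0; c'Δl = 20.06; W sinα = -0.3
Slice 2: Δl = 2.7/cos9.4° = 2.737 m; N'_2 = 115·cos9.4° = 113.5; c'Δl = 32.29; W sinα = 18.8
Slice 3: Δl = 3.1/cos23.5° = 3.380 m; N'_3 = 169·cos23.5° = 155.0; c'Δl = 39.89; W sinα = 67.4
Slice 4: Δl = 2.5/cos38.7° = 3.203 m; N'_4 = 55·cos38.7° = 42.9; c'Δl = 37.80; W sinα = 34.4
Σc'Δl = 130.0 kN/m; ΣN' = 334.4 kN/m; ΣW sinα = 120.2 kN/m
Resisting = 130.0 + 334.4·tan26.5° = 130.0 + 166.7 = 296.7 kN/m
FS = 296.7 / 120.2 = 2.468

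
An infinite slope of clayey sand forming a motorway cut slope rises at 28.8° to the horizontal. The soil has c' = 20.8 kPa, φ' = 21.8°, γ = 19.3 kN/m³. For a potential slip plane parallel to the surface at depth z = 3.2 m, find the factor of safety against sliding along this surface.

FS = 1.53

For an infinite slope with a slip plane parallel to the surface (no pore pressure): FS = [c' + γz cos²β tanφ'] / [γz sinβ cosβ].
γz = 19.3·3.2 = 61.76 kN/m²
Numerator = 20.8 + 61.76·cos²28.8°·tan21.8° = 20.8 + 61.76·0.7679·0.4000 = 39.769 kPa
Denominator = 61.76·sin28.8°·cos28.8° = 61.76·0.4818·0.8763 = 26.073 kPa
FS = 39.769 / 26.073 = 1.525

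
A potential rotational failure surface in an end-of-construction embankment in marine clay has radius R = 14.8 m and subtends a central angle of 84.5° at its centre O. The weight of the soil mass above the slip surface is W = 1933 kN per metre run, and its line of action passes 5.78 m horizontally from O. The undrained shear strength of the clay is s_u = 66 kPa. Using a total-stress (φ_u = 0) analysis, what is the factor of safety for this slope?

FS = 1.91

Taking moments about the centre O, the resisting moment is provided by the undrained shear strength acting along the arc:
Arc length L_a = R·θ = 14.8·(84.5°·π/180) = 14.8·1.4748 = 21.83 m
M_R = s_u·L_a·R = 66·21.83·14.8 = 21320.7 kN·m/m
M_D = W·d = 1933·5.78 = 11172.7 kN·m/m
FS = M_R / M_D = 21320.7 / 11172.7 = 1.908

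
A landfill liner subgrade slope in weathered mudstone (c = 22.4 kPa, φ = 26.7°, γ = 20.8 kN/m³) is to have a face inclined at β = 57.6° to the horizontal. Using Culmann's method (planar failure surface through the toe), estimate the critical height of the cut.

Culmann's analysis gives the critical failure plane at α_cr = (β + φ)/2 = (57.6 + 26.7)/2 = 42.1°, and the critical height
H_c = (4c/γ) · sinβ cosφ / [1 − cos(β − φ)]
    = (4·22.4/20.8) · sin57.6°·cos26.7° / [1 − cos(30.9°)]
    = 4.308 · 0.8443·0.8934 / [1 − 0.8581]
    = 4.308 · 0.7543 / 0.1419
    = 22.89 m

H_c = 22.89 m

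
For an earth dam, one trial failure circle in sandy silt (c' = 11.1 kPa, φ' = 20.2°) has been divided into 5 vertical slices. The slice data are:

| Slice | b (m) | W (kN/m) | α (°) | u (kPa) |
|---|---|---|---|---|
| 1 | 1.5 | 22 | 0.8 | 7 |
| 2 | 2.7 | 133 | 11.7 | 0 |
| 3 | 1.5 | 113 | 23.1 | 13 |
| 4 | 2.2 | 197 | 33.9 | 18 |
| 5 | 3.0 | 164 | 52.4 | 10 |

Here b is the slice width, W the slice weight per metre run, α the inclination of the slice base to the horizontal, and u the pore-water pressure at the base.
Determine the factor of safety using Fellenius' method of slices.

FS = 0.94

Ordinary method of slices: FS = Σ[c'·Δl_i + (W_i cosα_i − u_i·Δl_i)·tanφ'] / Σ W_i sinα_i, with Δl_i = b_i / cosα_i.
Slice 1: Δl = 1.5/cos0.8° = 1.500 m; N'_1 = 22·cos0.8° − 7·1.500 = 11.5; c'Δl = 16.65; W sinα = 0.3
Slice 2: Δl = 2.7/cos11.7° = 2.757 m; N'_2 = 133·cos11.7° − 0·2.757 = 130.2; c'Δl = 30.61; W sinα = 27.0
Slice 3: Δl = 1.5/cos23.1° = 1.631 m; N'_3 = 113·cos23.1° − 13·1.631 = 82.7; c'Δl = 18.10; W sinα = 44.3
Slice 4: Δl = 2.2/cos33.9° = 2.651 m; N'_4 = 197·cos33.9° − 18·2.651 = 115.8; c'Δl = 29.42; W sinα = 109.9
Slice 5: Δl = 3.0/cos52.4° = 4.917 m; N'_5 = 164·cos52.4° − 10·4.917 = 50.9; c'Δl = 54.58; W sinα = 129.9
Σc'Δl = 149.4 kN/m; ΣN' = 391.2 kN/m; ΣW sinα = 311.4 kN/m
Resisting = 149.4 + 391.2·tan20.2° = 149.4 + 143.9 = 293.3 kN/m
FS = 293.3 / 311.4 = 0.942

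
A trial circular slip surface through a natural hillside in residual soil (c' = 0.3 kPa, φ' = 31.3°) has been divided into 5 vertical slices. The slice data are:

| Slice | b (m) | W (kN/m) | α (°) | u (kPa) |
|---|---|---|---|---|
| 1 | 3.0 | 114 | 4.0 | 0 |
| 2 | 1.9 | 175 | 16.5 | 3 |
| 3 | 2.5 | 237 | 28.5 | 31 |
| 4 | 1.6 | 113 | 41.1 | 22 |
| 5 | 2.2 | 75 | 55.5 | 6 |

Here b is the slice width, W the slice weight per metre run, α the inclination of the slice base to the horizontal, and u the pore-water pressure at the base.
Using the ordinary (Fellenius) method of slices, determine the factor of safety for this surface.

FS = 0.91

Ordinary method of slices: FS = Σ[c'·Δl_i + (W_i cosα_i − u_i·Δl_i)·tanφ'] / Σ W_i sinα_i, with Δl_i = b_i / cosα_i.
Slice 1: Δl = 3.0/cos4.0° = 3.007 m; N'_1 = 114·cos4.0° − 0·3.007 = 113.7; c'Δl = 0.90; W sinα = 8.0
Slice 2: Δl = 1.9/cos16.5° = 1.982 m; N'_2 = 175·cos16.5° − 3·1.982 = 161.8; c'Δl = 0.59; W sinα = 49.7
Slice 3: Δl = 2.5/cos28.5° = 2.845 m; N'_3 = 237·cos28.5° − 31·2.845 = 120.1; c'Δl = 0.85; W sinα = 113.1
Slice 4: Δl = 1.6/cos41.1° = 2.123 m; N'_4 = 113·cos41.1° − 22·2.123 = 38.4; c'Δl = 0.64; W sinα = 74.3
Slice 5: Δl = 2.2/cos55.5° = 3.884 m; N'_5 = 75·cos55.5° − 6·3.884 = 19.2; c'Δl = 1.17; W sinα = 61.8
Σc'Δl = 4.2 kN/m; ΣN' = 453.3 kN/m; ΣW sinα = 306.8 kN/m
Resisting = 4.2 + 453.3·tan31.3° = 4.2 + 275.6 = 279.8 kN/m
FS = 279.8 / 306.8 = 0.912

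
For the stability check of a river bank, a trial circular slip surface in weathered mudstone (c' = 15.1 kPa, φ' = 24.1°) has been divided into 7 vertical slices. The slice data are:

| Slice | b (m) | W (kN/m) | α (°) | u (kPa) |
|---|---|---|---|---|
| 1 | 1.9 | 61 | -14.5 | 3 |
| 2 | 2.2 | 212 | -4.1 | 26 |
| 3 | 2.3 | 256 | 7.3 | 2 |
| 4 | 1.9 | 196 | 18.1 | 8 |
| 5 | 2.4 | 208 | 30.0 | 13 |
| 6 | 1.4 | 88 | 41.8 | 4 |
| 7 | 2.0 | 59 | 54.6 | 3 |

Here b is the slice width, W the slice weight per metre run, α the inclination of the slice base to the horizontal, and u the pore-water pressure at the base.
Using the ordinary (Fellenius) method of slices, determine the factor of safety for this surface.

FS = 2.31

Ordinary method of slices: FS = Σ[c'·Δl_i + (W_i cosα_i − u_i·Δl_i)·tanφ'] / Σ W_i sinα_i, with Δl_i = b_i / cosα_i.
Slice 1: Δl = 1.9/cos(-14.5°) = 1.963 m; N'_1 = 61·cos(-14.5°) − 3·1.963 = 53.2; c'Δl = 29.63; W sinα = -15.3
Slice 2: Δl = 2.2/cos(-4.1°) = 2.206 m; N'_2 = 212·cos(-4.1°) − 26·2.206 = 154.1; c'Δl = 33.31; W sinα = -15.2
Slice 3: Δl = 2.3/cos7.3° = 2.319 m; N'_3 = 256·cos7.3° − 2·2.319 = 249.3; c'Δl = 35.01; W sinα = 32.5
Slice 4: Δl = 1.9/cos18.1° = 1.999 m; N'_4 = 196·cos18.1° − 8·1.999 = 170.3; c'Δl = 30.18; W sinα = 60.9
Slice 5: Δl = 2.4/cos30.0° = 2.771 m; N'_5 = 208·cos30.0° − 13·2.771 = 144.1; c'Δl = 41.85; W sinα = 104.0
Slice 6: Δl = 1.4/cos41.8° = 1.878 m; N'_6 = 88·cos41.8° − 4·1.878 = 58.1; c'Δl = 28.36; W sinα = 58.7
Slice 7: Δl = 2.0/cos54.6° = 3.453 m; N'_7 = 59·cos54.6° − 3·3.453 = 23.8; c'Δl = 52.13; W sinα = 48.1
Σc'Δl = 250.5 kN/m; ΣN' = 852.9 kN/m; ΣW sinα = 273.7 kN/m
Resisting = 250.5 + 852.9·tan24.1° = 250.5 + 381.5 = 632.0 kN/m
FS = 632.0 / 273.7 = 2.309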